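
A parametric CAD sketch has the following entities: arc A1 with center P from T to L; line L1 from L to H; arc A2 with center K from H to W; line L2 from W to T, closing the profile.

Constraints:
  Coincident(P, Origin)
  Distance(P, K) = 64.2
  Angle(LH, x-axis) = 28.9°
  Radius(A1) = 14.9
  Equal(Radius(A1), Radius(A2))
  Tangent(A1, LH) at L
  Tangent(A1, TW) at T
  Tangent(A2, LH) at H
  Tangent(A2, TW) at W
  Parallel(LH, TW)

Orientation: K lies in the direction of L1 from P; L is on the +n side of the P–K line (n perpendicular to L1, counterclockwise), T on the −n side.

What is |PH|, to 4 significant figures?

65.91

The slot axis is L1's direction at 28.9°, so u = (cos 28.9°, sin 28.9°) = (0.8755, 0.4833) and n = (−sin 28.9°, cos 28.9°) = (-0.4833, 0.8755). P is at the origin and K lies 64.2 along u from P, so K = 64.2·u = (56.20, 31.03). Tangency of A1 to both parallel lines with radius 14.9 puts L and T at P ± 14.9·n: L = (-7.201, 13.04), T = (7.201, -13.04). Equal radii place H and W the same way about K: H = K + 14.9·n = (49.00, 44.07), W = K − 14.9·n = (63.41, 17.98). Then |PH| = |H − P| = 65.91.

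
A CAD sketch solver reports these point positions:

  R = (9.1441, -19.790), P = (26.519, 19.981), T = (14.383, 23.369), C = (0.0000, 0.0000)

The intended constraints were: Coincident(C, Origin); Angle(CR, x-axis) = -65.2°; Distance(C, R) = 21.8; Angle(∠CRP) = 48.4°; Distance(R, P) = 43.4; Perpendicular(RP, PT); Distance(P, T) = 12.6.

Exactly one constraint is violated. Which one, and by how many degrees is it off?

Perpendicular(RP, PT) — off by 8.00°.

C = (0.00, 0.00) ✓; CR at -65.20° ✓; |CR| = 21.80 ✓; ∠CRP = 48.40° ✓; |RP| = 43.40 ✓; ∠(RP, PT) = 98.00° ✗; |PT| = 12.60 ✓.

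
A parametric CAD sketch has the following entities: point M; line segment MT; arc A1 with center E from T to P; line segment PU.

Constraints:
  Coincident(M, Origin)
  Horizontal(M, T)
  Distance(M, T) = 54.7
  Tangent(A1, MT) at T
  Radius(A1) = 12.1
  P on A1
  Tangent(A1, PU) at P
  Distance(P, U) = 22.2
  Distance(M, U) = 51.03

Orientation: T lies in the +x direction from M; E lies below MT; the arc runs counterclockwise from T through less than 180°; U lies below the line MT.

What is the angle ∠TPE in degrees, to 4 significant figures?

49.18°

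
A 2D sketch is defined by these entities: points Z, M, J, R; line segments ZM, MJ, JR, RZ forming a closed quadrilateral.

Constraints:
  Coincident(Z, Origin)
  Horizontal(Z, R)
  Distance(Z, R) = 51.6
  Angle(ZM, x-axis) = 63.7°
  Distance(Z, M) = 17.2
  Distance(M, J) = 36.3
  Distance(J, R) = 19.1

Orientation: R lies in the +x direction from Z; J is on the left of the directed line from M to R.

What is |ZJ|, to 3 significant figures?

47.2

Z is at the origin; Z and R share the same y with |ZR| = 51.6 and R in +x, so R = (51.6, 0). ZM runs at 63.7° with |ZM| = 17.2, so M = (7.62, 15.4). J is determined by |MJ| = 36.3 and |JR| = 19.1 together: it lies at the intersection of circle(M, 36.3) and circle(R, 19.1). With |MR| = 46.6, the foot of the radical line on MR is 33.5 from M and the perpendicular offset is √(36.3² − 33.5²) = 13.9. Taking the left-of-MR solution: J = (43.9, 17.5).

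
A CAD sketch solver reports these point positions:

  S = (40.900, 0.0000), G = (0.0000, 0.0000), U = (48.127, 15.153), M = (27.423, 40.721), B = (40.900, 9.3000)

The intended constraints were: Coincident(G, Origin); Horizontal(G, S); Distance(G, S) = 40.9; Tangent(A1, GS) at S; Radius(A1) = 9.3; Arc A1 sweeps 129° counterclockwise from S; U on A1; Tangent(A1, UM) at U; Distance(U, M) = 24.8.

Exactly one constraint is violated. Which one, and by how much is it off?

Distance(U, M) = 24.8 — off by 8.10.

G = (0.00, 0.00) ✓; G.y = 0.00, S.y = 0.00 ✓; |GS| = 40.90 ✓; ∠(BS, SG) = 90.00° ✓; |BS| = 9.300 ✓; bearing(B→U) − bearing(B→S) = 129.0° ✓; |BU| = 9.300 ✓; ∠(BU, UM) = 90.00° ✓; |UM| = 32.90 ✗.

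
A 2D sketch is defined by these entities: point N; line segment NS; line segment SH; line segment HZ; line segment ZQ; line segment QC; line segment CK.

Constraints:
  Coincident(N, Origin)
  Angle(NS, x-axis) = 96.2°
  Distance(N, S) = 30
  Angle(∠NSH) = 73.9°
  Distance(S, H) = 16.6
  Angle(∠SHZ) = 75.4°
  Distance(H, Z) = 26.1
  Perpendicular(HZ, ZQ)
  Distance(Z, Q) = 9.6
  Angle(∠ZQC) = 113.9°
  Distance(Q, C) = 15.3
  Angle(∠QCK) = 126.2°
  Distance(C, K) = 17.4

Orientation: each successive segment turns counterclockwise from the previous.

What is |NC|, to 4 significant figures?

23.36

HZ ⟂ ZQ, so ZQ runs at 36.90°; with |ZQ| = 9.6, Q = (4.749, 8.418). ∠ZQC = 113.9° gives QC at 103.0° from the x-axis; with |QC| = 15.3, C = (1.308, 23.33). Then |NC| = |C − N| = 23.36.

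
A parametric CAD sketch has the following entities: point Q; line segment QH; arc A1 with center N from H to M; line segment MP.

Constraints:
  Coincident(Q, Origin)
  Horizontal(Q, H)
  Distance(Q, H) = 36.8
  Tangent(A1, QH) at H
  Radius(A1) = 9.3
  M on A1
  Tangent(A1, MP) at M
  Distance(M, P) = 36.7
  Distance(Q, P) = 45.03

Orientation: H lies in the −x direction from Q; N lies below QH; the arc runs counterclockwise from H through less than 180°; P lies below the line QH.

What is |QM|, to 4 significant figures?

46.15

Checks: |NM| = 9.300 ✓; ∠(NM, MP) = 90.00° ✓; |MP| = 36.70 ✓; |QP| = 45.03 ✓.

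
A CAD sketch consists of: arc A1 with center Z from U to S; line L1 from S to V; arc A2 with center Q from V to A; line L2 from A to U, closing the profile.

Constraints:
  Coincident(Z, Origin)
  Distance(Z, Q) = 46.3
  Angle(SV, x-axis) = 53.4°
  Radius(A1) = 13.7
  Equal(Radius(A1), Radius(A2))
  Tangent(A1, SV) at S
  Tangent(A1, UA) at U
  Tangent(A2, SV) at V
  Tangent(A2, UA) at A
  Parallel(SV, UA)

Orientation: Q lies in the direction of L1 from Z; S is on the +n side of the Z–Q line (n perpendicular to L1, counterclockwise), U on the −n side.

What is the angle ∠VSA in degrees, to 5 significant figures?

30.617°

The slot axis is L1's direction at 53.4°, so u = (cos 53.4°, sin 53.4°) = (0.59622, 0.80282) and n = (−sin 53.4°, cos 53.4°) = (-0.80282, 0.59622). Z is at the origin and Q lies 46.3 along u from Z, so Q = 46.3·u = (27.605, 37.170). Tangency of A1 to both parallel lines with radius 13.7 puts S and U at Z ± 13.7·n: S = (-10.999, 8.1683), U = (10.999, -8.1683). Equal radii place V and A the same way about Q: V = Q + 13.7·n = (16.607, 45.339), A = Q − 13.7·n = (38.604, 29.002). Then cos ∠VSA = SV·SA / (|SV||SA|), giving 30.617°.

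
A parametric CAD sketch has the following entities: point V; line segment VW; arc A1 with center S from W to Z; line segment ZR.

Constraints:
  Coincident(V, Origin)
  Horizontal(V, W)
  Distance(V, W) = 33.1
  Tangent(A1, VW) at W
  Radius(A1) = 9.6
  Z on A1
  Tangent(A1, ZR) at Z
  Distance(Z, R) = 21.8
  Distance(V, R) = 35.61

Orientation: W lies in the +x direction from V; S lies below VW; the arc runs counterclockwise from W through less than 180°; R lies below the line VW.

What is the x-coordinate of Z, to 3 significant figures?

23.6

Checks: |SW| = 9.600 ✓; |SZ| = 9.600 ✓; ∠(SZ, ZR) = 90.00° ✓; |ZR| = 21.80 ✓; |VR| = 35.61 ✓.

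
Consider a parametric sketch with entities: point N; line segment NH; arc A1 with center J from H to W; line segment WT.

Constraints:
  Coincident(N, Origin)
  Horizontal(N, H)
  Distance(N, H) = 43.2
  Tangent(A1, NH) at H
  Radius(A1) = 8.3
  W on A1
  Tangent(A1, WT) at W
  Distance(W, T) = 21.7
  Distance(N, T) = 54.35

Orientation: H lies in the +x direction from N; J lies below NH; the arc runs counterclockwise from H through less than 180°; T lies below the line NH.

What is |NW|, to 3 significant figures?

37.4

Checks: ∠(JH, HN) = 90.00° ✓; |JW| = 8.300 ✓; ∠(JW, WT) = 90.00° ✓; |WT| = 21.70 ✓; |NT| = 54.35 ✓.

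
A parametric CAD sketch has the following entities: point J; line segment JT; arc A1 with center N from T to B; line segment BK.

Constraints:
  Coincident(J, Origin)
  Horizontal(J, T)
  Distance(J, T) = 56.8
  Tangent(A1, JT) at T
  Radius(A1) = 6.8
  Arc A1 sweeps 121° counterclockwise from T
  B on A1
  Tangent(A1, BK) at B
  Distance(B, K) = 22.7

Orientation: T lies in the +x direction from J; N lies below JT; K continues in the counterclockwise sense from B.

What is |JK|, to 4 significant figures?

69.37

J is at the origin; J and T share the same y with |JT| = 56.8 and T on the +x side, so T = (56.80, 0.000). Tangency of A1 to JT means the radius NT is perpendicular to JT, so N = T + (0, -6.8) = (56.80, -6.800). On A1, T sits at bearing 90° from N; a 121° counterclockwise sweep puts B at bearing 211°, so B = N + 6.8·(cos 211°, sin 211°) = (50.97, -10.30). Tangency of A1 to BK means the radius NB is perpendicular to BK, so BK runs along (−sin 211°, cos 211°); with |BK| = 22.7, K = (62.66, -29.76). Then |JK| = |K − J| = 69.37.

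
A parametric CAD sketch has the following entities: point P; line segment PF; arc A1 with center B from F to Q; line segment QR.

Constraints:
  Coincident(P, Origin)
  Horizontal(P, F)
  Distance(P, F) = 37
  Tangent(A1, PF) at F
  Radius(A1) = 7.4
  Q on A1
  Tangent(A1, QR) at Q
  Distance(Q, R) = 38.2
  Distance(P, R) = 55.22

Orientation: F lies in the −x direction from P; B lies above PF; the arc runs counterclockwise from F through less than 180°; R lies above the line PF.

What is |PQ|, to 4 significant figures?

30.57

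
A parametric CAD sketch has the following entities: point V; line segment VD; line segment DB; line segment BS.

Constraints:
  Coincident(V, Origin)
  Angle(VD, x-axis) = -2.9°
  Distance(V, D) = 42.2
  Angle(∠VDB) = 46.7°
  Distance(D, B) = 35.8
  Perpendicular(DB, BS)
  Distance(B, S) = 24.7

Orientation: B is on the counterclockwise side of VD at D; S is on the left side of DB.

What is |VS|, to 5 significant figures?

9.1205

∠VDB = 46.7°, so DB runs at -2.9° + (180° − 46.7°) = 130.40° from the x-axis; with |DB| = 35.8, B = D + 35.8·(cos 130.40°, sin 130.40°) = (18.943, 25.128). DB ⟂ BS; with |BS| = 24.7 on the left of DB, S = B + 24.7·(-0.76154, -0.64812) = (0.13327, 9.1195). Then |VS| = |S − V| = 9.1205.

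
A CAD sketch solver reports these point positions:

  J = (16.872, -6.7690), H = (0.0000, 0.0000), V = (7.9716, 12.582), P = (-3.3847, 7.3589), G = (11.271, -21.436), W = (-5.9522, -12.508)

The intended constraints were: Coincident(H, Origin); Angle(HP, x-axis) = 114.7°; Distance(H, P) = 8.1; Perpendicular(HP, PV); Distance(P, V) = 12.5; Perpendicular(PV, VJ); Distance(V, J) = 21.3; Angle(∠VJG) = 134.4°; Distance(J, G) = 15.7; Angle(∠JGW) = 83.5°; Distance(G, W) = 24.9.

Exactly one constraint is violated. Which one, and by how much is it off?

Distance(G, W) = 24.9 — off by 5.50.

H = (0.00, 0.00) ✓; HP at 114.7° ✓; |HP| = 8.100 ✓; ∠(HP, PV) = 90.00° ✓; |PV| = 12.50 ✓; ∠(PV, VJ) = 90.00° ✓; |VJ| = 21.30 ✓; ∠VJG = 134.4° ✓; |JG| = 15.70 ✓; ∠JGW = 83.50° ✓; |GW| = 19.40 ✗.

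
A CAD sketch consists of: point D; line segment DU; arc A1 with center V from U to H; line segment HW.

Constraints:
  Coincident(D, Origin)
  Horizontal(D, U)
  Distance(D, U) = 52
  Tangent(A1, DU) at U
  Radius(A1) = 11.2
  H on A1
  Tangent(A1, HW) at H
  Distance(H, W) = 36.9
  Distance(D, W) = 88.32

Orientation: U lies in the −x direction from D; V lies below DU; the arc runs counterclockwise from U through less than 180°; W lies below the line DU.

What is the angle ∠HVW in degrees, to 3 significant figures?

73.1°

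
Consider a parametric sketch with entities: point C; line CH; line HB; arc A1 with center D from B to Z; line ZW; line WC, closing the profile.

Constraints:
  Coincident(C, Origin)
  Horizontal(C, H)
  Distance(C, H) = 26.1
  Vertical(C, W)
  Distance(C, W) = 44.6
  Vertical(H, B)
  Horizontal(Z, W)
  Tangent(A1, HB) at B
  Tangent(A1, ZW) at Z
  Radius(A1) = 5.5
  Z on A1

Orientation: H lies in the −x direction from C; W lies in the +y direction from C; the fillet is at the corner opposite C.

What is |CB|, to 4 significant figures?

47.01

C is at the origin; CH is horizontal with |CH| = 26.1 and H on the −x side, so H = (-26.10, 0.000). CW is vertical with |CW| = 44.6 and W on the +y side, so W = (0.000, 44.60). The virtual corner opposite C is at (-26.10, 44.60). The tangent condition forces DB to be normal to HB and since A1 is tangent to ZW there, DZ ⟂ ZW, with radius 5.5, so the center D sits 5.5 in from both sides at D = (-20.60, 39.10). That places the tangent points at B = (-26.10, 39.10) on HB and Z = (-20.60, 44.60) on ZW. Then |CB| = |B − C| = 47.01.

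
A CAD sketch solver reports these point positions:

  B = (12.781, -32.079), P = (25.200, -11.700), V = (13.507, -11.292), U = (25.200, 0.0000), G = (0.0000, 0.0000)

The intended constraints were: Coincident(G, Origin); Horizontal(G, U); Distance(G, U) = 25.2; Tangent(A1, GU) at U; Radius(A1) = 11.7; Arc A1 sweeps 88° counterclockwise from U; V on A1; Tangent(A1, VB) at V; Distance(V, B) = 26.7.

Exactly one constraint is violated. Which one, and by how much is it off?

Distance(V, B) = 26.7 — off by 5.90.

G = (0.00, 0.00) ✓; G.y = 0.00, U.y = 0.00 ✓; |GU| = 25.20 ✓; ∠(PU, UG) = 90.00° ✓; |PU| = 11.70 ✓; bearing(P→V) − bearing(P→U) = 88.00° ✓; |PV| = 11.70 ✓; ∠(PV, VB) = 90.00° ✓; |VB| = 20.80 ✗.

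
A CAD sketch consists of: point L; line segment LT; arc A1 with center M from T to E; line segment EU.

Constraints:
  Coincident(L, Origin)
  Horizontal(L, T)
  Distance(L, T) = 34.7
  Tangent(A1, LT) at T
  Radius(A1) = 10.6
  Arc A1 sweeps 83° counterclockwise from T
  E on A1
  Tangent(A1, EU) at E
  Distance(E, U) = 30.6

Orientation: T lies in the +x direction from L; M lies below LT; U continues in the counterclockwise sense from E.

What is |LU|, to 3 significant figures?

44.6

L is at the origin; LT is horizontal with |LT| = 34.7 and T on the +x side, so T = (34.7, 0.00). Tangency of A1 to LT means the radius MT is perpendicular to LT, so M = T + (0, -10.6) = (34.7, -10.6). On A1, T sits at bearing 90° from M; an 83° counterclockwise sweep puts E at bearing 173°, so E = M + 10.6·(cos 173°, sin 173°) = (24.2, -9.31). Since A1 is tangent to EU there, ME ⟂ EU, so EU runs along (−sin 173°, cos 173°); with |EU| = 30.6, U = (20.4, -39.7). Then |LU| = |U − L| = 44.6.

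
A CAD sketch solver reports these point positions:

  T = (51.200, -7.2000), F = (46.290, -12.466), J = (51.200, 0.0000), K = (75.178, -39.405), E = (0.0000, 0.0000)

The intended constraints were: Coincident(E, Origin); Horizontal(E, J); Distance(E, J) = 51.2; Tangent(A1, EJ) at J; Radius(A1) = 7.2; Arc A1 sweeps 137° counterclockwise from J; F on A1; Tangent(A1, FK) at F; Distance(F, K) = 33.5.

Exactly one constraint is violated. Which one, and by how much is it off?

Distance(F, K) = 33.5 — off by 6.00.

E = (0.00, 0.00) ✓; E.y = 0.00, J.y = 0.00 ✓; |EJ| = 51.20 ✓; ∠(TJ, JE) = 90.00° ✓; |TJ| = 7.200 ✓; bearing(T→F) − bearing(T→J) = 137.0° ✓; |TF| = 7.200 ✓; ∠(TF, FK) = 90.00° ✓; |FK| = 39.50 ✗.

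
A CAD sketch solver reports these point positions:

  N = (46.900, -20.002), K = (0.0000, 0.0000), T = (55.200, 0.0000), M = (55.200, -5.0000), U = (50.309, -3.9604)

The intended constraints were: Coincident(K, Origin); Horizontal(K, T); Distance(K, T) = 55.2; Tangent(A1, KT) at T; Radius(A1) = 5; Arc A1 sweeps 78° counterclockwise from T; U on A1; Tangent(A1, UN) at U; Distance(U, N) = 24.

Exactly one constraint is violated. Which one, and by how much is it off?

Distance(U, N) = 24 — off by 7.60.

K = (0.00, 0.00) ✓; K.y = 0.00, T.y = 0.00 ✓; |KT| = 55.20 ✓; ∠(MT, TK) = 90.00° ✓; |MT| = 5.000 ✓; bearing(M→U) − bearing(M→T) = 78.00° ✓; |MU| = 5.000 ✓; ∠(MU, UN) = 90.00° ✓; |UN| = 16.40 ✗.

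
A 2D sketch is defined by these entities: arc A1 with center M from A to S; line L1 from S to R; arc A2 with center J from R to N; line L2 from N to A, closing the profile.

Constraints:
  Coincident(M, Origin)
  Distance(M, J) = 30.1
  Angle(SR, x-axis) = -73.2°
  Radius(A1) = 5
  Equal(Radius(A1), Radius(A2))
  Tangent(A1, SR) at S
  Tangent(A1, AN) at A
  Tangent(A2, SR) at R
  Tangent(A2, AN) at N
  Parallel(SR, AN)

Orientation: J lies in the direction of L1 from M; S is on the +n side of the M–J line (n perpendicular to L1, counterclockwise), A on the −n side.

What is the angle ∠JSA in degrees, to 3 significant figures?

80.6°

The slot axis is L1's direction at -73.2°, so u = (cos -73.2°, sin -73.2°) = (0.289, -0.957) and n = (−sin -73.2°, cos -73.2°) = (0.957, 0.289). M is at the origin and J lies 30.1 along u from M, so J = 30.1·u = (8.70, -28.8). Tangency of A1 to both parallel lines with radius 5.0 puts S and A at M ± 5.0·n: S = (4.79, 1.45), A = (-4.79, -1.45). Then cos ∠JSA = SJ·SA / (|SJ||SA|), giving 80.6°.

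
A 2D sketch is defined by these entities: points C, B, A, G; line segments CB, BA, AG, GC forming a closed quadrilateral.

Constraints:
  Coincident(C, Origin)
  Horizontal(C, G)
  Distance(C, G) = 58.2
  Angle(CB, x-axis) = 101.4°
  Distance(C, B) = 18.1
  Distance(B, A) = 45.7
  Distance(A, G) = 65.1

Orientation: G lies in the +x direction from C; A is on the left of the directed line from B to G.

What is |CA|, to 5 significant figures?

59.510

Checks: CB at 101.4° ✓; |BA| = 45.70 ✓; |AG| = 65.10 ✓.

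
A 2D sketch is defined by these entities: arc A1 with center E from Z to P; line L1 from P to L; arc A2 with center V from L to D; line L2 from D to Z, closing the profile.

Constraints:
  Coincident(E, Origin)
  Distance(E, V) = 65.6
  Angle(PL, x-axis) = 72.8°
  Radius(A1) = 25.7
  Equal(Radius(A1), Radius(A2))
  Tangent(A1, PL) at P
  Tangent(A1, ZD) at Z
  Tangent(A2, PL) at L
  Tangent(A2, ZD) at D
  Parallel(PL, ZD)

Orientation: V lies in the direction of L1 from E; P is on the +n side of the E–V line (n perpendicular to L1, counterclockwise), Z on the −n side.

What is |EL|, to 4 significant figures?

70.45

The slot axis is L1's direction at 72.8°, so u = (cos 72.8°, sin 72.8°) = (0.2957, 0.9553) and n = (−sin 72.8°, cos 72.8°) = (-0.9553, 0.2957). E is at the origin and V lies 65.6 along u from E, so V = 65.6·u = (19.40, 62.67). Tangency of A1 to both parallel lines with radius 25.7 puts P and Z at E ± 25.7·n: P = (-24.55, 7.600), Z = (24.55, -7.600). Equal radii place L and D the same way about V: L = V + 25.7·n = (-5.152, 70.27), D = V − 25.7·n = (43.95, 55.07). Then |EL| = |L − E| = 70.45.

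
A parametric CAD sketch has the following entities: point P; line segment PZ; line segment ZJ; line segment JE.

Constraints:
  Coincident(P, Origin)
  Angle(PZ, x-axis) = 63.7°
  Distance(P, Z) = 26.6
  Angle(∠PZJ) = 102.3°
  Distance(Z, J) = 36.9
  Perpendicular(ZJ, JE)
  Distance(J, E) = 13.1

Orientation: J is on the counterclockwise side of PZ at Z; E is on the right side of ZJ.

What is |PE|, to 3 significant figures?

57.8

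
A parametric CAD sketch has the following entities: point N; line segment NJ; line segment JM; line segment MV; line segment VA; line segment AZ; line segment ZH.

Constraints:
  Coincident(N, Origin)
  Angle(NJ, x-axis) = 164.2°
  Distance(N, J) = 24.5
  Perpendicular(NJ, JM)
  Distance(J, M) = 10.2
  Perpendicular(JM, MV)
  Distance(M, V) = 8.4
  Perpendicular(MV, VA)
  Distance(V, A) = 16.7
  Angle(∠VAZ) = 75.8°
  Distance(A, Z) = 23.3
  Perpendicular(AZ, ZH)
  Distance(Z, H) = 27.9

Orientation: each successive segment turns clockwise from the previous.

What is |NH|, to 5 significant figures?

41.277

N is at the origin; NJ runs at 164.2° with length 24.5, so J = (-23.574, 6.6709). NJ ⟂ JM, so JM runs at 74.200°; with |JM| = 10.2, M = (-20.797, 16.485). JM ⟂ MV, so MV runs at -15.800°; with |MV| = 8.4, V = (-12.714, 14.198). MV is perpendicular to VA, so VA runs at -105.80°; with |VA| = 16.7, A = (-17.262, -1.8707). ∠VAZ = 75.8° gives AZ at 150.00° from the x-axis; with |AZ| = 23.3, Z = (-37.440, 9.7793). AZ is perpendicular to ZH, so ZH runs at 60.000°; with |ZH| = 27.9, H = (-23.490, 33.941). Then |NH| = |H − N| = 41.277.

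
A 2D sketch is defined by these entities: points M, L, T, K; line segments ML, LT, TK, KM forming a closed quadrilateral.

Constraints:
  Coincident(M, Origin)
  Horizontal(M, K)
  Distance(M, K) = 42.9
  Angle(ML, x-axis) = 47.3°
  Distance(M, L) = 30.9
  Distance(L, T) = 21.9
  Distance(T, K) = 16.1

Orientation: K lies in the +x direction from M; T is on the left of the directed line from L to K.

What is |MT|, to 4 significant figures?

44.80

Checks: |LT| = 21.90 ✓; |TK| = 16.10 ✓.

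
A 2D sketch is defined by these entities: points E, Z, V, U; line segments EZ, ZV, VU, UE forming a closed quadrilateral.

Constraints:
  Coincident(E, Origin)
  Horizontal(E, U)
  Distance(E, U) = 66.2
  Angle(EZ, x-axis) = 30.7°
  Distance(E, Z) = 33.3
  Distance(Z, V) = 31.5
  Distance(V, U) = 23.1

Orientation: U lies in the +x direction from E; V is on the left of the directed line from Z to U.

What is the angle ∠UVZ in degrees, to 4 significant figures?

96.88°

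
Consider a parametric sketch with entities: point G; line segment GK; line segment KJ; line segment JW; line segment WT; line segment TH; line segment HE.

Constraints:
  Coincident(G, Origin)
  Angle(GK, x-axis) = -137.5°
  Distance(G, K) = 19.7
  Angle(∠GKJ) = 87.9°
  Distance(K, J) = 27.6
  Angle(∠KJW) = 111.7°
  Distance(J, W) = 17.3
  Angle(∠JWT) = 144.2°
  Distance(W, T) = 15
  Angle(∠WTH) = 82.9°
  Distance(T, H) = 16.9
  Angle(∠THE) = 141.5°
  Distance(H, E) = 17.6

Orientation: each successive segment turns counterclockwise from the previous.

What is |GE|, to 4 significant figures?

11.51

G is at the origin; GK runs at -137.5° with length 19.7, so K = (-14.52, -13.31). ∠GKJ = 87.9° gives KJ at -45.40° from the x-axis; with |KJ| = 27.6, J = (4.855, -32.96). ∠KJW = 111.7° gives JW at 22.90° from the x-axis; with |JW| = 17.3, W = (20.79, -26.23). ∠JWT = 144.2° gives WT at 58.70° from the x-axis; with |WT| = 15.0, T = (28.58, -13.41). ∠WTH = 82.9° gives TH at 155.8° from the x-axis; with |TH| = 16.9, H = (13.17, -6.485). ∠THE = 141.5° gives HE at -165.7° from the x-axis; with |HE| = 17.6, E = (-3.885, -10.83). Then |GE| = |E − G| = 11.51.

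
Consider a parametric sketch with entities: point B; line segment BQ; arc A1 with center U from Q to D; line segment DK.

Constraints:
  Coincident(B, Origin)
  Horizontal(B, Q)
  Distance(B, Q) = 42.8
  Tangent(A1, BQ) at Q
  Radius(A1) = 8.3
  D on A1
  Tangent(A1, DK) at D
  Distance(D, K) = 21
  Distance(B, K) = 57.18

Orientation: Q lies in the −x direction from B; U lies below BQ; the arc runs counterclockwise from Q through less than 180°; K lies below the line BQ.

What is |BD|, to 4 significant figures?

51.88

B is at the origin; BQ is horizontal with |BQ| = 42.8 and Q on the −x side, so Q = (-42.80, 0.000). A1 meets BQ tangentially, so UQ is at right angles to BQ, so U = Q + (0, -8.3) = (-42.80, -8.300). Since UD ⟂ DK (tangency), |UK| = √(8.3² + 21.0²) = 22.58 regardless of where D sits on A1. So K lies on both circle(B, 57.18) and circle(U, 22.58); the below-BQ intersection is K = (-48.60, -30.12). D is the foot of the tangent from K: D = (-51.04, -9.265).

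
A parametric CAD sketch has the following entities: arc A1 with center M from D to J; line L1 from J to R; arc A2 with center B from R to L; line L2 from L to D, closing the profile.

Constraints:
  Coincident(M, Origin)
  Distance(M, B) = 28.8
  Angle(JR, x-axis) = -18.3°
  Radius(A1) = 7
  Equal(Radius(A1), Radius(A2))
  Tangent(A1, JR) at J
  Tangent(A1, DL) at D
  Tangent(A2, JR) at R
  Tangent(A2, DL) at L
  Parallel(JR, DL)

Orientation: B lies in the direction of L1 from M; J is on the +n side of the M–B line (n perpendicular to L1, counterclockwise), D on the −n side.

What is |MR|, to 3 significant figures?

29.6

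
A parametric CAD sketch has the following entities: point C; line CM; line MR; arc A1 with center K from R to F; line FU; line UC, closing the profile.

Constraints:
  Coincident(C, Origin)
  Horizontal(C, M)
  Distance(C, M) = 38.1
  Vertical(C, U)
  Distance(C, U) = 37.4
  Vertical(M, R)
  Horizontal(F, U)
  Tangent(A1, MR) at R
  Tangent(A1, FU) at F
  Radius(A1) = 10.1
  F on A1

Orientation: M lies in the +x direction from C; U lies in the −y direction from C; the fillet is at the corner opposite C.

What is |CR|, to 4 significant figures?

46.87

The virtual corner opposite C is at (38.10, -37.40). The tangent condition forces KR to be normal to MR and the tangent condition forces KF to be normal to FU, with radius 10.1, so the center K sits 10.1 in from both sides at K = (28.00, -27.30). That places the tangent points at R = (38.10, -27.30) on MR and F = (28.00, -37.40) on FU. Then |CR| = |R − C| = 46.87.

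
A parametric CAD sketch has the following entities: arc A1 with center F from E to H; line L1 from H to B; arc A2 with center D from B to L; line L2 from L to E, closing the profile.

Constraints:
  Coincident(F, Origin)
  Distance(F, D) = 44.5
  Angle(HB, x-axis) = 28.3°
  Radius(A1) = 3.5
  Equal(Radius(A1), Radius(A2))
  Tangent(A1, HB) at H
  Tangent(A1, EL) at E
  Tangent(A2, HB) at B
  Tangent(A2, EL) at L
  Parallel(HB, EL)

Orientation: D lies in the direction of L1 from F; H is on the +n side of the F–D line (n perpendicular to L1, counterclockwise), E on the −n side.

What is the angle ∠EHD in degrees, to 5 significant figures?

85.503°

F is at the origin and D lies 44.5 along u from F, so D = 44.5·u = (39.181, 21.097). Tangency of A1 to both parallel lines with radius 3.5 puts H and E at F ± 3.5·n: H = (-1.6593, 3.0817), E = (1.6593, -3.0817). Then cos ∠EHD = HE·HD / (|HE||HD|), giving 85.503°.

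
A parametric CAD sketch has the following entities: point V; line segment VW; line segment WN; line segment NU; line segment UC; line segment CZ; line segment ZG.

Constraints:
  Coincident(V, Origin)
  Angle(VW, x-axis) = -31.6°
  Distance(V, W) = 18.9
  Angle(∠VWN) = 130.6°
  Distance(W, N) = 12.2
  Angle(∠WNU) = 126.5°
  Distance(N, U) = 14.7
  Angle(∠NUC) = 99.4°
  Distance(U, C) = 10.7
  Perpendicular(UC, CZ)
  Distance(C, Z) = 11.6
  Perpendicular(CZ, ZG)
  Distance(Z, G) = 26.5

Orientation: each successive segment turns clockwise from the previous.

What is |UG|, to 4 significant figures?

19.60

V is at the origin; VW runs at -31.6° with length 18.9, so W = (16.10, -9.903). ∠VWN = 130.6° gives WN at -81.00° from the x-axis; with |WN| = 12.2, N = (18.01, -21.95). ∠WNU = 126.5° gives NU at -134.5° from the x-axis; with |NU| = 14.7, U = (7.703, -32.44). ∠NUC = 99.4° gives UC at 144.9° from the x-axis; with |UC| = 10.7, C = (-1.051, -26.29). UC is perpendicular to CZ, so CZ runs at 54.90°; with |CZ| = 11.6, Z = (5.619, -16.79). The perpendicularity gives ZG at right angles to CZ, so ZG runs at -35.10°; with |ZG| = 26.5, G = (27.30, -32.03). Then |UG| = |G − U| = 19.60.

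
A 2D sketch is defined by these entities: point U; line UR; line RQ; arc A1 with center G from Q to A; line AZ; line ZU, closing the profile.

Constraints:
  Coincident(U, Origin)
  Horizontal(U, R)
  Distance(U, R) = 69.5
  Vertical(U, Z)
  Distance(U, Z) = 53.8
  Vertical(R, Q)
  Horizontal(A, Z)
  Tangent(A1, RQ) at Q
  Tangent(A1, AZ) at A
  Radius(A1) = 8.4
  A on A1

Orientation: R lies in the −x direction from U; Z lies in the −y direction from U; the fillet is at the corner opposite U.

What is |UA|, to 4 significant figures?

81.41

The virtual corner opposite U is at (-69.50, -53.80). Since A1 is tangent to RQ there, GQ ⟂ RQ and tangency of A1 to AZ means the radius GA is perpendicular to AZ, with radius 8.4, so the center G sits 8.4 in from both sides at G = (-61.10, -45.40). That places the tangent points at Q = (-69.50, -45.40) on RQ and A = (-61.10, -53.80) on AZ. Then |UA| = |A − U| = 81.41.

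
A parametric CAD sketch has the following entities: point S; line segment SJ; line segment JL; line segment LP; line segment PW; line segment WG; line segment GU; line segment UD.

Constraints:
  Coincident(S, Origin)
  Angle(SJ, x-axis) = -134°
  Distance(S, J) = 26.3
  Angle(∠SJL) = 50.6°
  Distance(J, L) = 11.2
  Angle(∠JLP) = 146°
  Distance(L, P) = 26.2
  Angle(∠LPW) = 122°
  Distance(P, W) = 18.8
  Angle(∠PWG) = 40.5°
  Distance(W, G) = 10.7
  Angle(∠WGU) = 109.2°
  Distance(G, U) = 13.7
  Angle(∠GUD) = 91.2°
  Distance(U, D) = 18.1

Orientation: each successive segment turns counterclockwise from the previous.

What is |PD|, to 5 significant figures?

17.530

S is at the origin; SJ runs at -134.0° with length 26.3, so J = (-18.270, -18.919). ∠SJL = 50.6° gives JL at -4.6000° from the x-axis; with |JL| = 11.2, L = (-7.1056, -19.817). ∠JLP = 146.0° gives LP at 29.400° from the x-axis; with |LP| = 26.2, P = (15.720, -6.9552). ∠LPW = 122.0° gives PW at 87.400° from the x-axis; with |PW| = 18.8, W = (16.573, 11.825). ∠PWG = 40.5° gives WG at -133.10° from the x-axis; with |WG| = 10.7, G = (9.2620, 4.0127). ∠WGU = 109.2° gives GU at -62.300° from the x-axis; with |GU| = 13.7, U = (15.630, -8.1172). ∠GUD = 91.2° gives UD at 26.500° from the x-axis; with |UD| = 18.1, D = (31.829, -0.040988). Then |PD| = |D − P| = 17.530.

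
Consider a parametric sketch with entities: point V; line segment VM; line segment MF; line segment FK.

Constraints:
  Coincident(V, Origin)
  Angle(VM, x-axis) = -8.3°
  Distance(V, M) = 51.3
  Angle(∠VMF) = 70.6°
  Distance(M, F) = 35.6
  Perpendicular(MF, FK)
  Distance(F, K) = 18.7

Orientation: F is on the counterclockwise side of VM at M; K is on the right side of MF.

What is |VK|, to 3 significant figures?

69.6

V is at the origin; VM runs at -8.3° with length 51.3, so M = 51.3·(cos -8.3°, sin -8.3°) = (50.8, -7.41). ∠VMF = 70.6°, so MF runs at -8.3° + (180° − 70.6°) = 101° from the x-axis; with |MF| = 35.6, F = M + 35.6·(cos 101°, sin 101°) = (43.9, 27.5). The perpendicularity gives FK at right angles to MF; with |FK| = 18.7 on the right of MF, K = F + 18.7·(0.981, 0.193) = (62.3, 31.1). Then |VK| = |K − V| = 69.6.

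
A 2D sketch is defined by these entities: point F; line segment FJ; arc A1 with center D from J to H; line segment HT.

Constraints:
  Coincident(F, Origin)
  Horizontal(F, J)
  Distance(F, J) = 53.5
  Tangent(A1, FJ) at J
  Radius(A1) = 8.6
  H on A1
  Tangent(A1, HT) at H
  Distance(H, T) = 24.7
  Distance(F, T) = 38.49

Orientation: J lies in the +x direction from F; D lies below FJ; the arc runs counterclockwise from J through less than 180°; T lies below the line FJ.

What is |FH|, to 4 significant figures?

46.92

F is at the origin; FJ is horizontal with |FJ| = 53.5 and J on the +x side, so J = (53.50, 0.000). The tangent condition forces DJ to be normal to FJ, so D = J + (0, -8.6) = (53.50, -8.600). Since DH ⟂ HT (tangency), |DT| = √(8.6² + 24.7²) = 26.15 regardless of where H sits on A1. So T lies on both circle(F, 38.49) and circle(D, 26.15); the below-FJ intersection is T = (31.29, -22.41). H is the foot of the tangent from T: H = (46.81, -3.197).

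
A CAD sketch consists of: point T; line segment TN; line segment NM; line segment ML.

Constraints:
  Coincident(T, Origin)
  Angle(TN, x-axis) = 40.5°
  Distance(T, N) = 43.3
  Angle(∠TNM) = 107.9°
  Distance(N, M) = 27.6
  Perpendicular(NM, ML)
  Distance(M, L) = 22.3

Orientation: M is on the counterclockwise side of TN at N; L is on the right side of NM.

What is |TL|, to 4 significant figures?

75.54

T is at the origin; TN runs at 40.5° with length 43.3, so N = 43.3·(cos 40.5°, sin 40.5°) = (32.93, 28.12). ∠TNM = 107.9°, so NM runs at 40.5° + (180° − 107.9°) = 112.6° from the x-axis; with |NM| = 27.6, M = N + 27.6·(cos 112.6°, sin 112.6°) = (22.32, 53.60). NM is perpendicular to ML; with |ML| = 22.3 on the right of NM, L = M + 22.3·(0.9232, 0.3843) = (42.91, 62.17). Then |TL| = |L − T| = 75.54.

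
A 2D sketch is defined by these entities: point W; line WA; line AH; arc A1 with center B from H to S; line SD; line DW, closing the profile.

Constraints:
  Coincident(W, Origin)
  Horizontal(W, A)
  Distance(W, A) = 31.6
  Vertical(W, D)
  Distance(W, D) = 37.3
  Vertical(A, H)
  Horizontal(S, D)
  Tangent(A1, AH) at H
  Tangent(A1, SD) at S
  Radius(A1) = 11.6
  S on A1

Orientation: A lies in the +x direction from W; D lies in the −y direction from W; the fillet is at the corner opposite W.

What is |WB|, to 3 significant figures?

32.6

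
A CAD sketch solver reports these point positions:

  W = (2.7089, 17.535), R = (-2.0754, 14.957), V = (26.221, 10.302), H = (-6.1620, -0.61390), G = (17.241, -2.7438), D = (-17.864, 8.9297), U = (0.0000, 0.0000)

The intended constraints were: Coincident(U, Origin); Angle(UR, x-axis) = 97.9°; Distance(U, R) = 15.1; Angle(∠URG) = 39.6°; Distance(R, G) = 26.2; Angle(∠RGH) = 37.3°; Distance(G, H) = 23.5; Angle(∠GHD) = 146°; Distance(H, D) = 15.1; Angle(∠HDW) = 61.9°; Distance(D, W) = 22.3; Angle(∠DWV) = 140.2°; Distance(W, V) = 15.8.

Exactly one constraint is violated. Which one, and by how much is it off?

Distance(W, V) = 15.8 — off by 8.80.

U = (0.00, 0.00) ✓; UR at 97.90° ✓; |UR| = 15.10 ✓; ∠URG = 39.60° ✓; |RG| = 26.20 ✓; ∠RGH = 37.30° ✓; |GH| = 23.50 ✓; ∠GHD = 146.0° ✓; |HD| = 15.10 ✓; ∠HDW = 61.90° ✓; |DW| = 22.30 ✓; ∠DWV = 140.2° ✓; |WV| = 24.60 ✗.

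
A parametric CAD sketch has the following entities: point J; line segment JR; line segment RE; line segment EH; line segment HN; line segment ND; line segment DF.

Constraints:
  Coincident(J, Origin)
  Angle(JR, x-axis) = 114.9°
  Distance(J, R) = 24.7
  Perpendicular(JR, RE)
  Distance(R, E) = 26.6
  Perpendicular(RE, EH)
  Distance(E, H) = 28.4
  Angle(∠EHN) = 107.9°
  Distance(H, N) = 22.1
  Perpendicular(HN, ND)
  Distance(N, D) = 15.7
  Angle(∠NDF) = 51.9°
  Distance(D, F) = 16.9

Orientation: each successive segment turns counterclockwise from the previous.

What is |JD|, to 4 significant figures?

4.509

J is at the origin; JR runs at 114.9° with length 24.7, so R = (-10.40, 22.40). JR ⟂ RE, so RE runs at -155.1°; with |RE| = 26.6, E = (-34.53, 11.20). The perpendicularity gives EH at right angles to RE, so EH runs at -65.10°; with |EH| = 28.4, H = (-22.57, -14.56). ∠EHN = 107.9° gives HN at 7.000° from the x-axis; with |HN| = 22.1, N = (-0.6343, -11.86). HN ⟂ ND, so ND runs at 97.00°; with |ND| = 15.7, D = (-2.548, 3.721). Then |JD| = |D − J| = 4.509.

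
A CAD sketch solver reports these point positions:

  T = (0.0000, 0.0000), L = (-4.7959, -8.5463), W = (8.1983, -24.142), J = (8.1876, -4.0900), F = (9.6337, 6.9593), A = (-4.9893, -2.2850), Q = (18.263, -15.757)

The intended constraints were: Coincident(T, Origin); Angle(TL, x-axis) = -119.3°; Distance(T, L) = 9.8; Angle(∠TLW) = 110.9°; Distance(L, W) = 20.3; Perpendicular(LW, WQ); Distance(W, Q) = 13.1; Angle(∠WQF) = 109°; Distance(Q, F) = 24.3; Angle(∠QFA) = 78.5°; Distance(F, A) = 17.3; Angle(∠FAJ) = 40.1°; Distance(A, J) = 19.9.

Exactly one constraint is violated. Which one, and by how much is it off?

Distance(A, J) = 19.9 — off by 6.60.

T = (0.00, 0.00) ✓; TL at -119.3° ✓; |TL| = 9.800 ✓; ∠TLW = 110.9° ✓; |LW| = 20.30 ✓; ∠(LW, WQ) = 90.00° ✓; |WQ| = 13.10 ✓; ∠WQF = 109.0° ✓; |QF| = 24.30 ✓; ∠QFA = 78.50° ✓; |FA| = 17.30 ✓; ∠FAJ = 40.10° ✓; |AJ| = 13.30 ✗.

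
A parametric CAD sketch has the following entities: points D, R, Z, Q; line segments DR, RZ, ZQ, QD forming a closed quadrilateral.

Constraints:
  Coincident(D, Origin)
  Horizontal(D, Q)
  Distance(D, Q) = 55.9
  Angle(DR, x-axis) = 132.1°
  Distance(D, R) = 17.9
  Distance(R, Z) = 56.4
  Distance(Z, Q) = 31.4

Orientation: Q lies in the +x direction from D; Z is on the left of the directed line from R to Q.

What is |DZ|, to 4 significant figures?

50.96

D is at the origin; DQ is horizontal with |DQ| = 55.9 and Q in +x, so Q = (55.9, 0). DR runs at 132.1° with |DR| = 17.9, so R = (-12.00, 13.28). Z is determined by |RZ| = 56.4 and |ZQ| = 31.4 together: it lies at the intersection of circle(R, 56.4) and circle(Q, 31.4). With |RQ| = 69.19, the foot of the radical line on RQ is 50.46 from R and the perpendicular offset is √(56.4² − 50.46²) = 25.20. Taking the left-of-RQ solution: Z = (42.36, 28.33).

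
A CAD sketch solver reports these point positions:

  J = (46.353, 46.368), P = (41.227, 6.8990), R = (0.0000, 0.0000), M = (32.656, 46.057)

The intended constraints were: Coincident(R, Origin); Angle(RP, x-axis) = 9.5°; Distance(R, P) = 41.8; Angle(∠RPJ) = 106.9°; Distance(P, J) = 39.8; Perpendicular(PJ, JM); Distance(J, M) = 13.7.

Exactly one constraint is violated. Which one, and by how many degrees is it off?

Perpendicular(PJ, JM) — off by 8.70°.

R = (0.00, 0.00) ✓; RP at 9.500° ✓; |RP| = 41.80 ✓; ∠RPJ = 106.9° ✓; |PJ| = 39.80 ✓; ∠(PJ, JM) = 98.70° ✗; |JM| = 13.70 ✓.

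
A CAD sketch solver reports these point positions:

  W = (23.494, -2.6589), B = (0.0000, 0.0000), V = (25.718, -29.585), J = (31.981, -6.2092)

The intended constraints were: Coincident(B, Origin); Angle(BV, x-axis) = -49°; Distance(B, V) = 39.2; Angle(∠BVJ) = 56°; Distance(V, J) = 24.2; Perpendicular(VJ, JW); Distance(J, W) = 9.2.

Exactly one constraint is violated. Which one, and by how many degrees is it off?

Perpendicular(VJ, JW) — off by 7.70°.

B = (0.00, 0.00) ✓; BV at -49.00° ✓; |BV| = 39.20 ✓; ∠BVJ = 56.00° ✓; |VJ| = 24.20 ✓; ∠(VJ, JW) = 82.30° ✗; |JW| = 9.200 ✓.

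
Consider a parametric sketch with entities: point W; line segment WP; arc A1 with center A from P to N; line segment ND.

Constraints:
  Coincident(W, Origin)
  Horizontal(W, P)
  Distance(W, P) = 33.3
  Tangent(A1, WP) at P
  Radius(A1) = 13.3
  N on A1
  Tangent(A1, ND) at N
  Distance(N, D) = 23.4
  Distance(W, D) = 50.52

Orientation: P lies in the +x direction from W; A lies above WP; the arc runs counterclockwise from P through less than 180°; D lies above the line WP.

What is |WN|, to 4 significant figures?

48.90

Checks: |WP| = 33.30 ✓; |AN| = 13.30 ✓; ∠(AN, ND) = 90.00° ✓; |ND| = 23.40 ✓; |WD| = 50.52 ✓.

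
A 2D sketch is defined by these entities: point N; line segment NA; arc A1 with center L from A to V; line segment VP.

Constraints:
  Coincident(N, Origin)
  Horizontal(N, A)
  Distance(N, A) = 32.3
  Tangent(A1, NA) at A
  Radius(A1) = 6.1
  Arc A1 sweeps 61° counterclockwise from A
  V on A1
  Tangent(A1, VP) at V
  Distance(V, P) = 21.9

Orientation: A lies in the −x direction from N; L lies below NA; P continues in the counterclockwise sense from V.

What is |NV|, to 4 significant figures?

37.77

N is at the origin; N and A share the same y with |NA| = 32.3 and A on the −x side, so A = (-32.30, 0.000). Tangency of A1 to NA means the radius LA is perpendicular to NA, so L = A + (0, -6.1) = (-32.30, -6.100). On A1, A sits at bearing 90° from L; a 61° counterclockwise sweep puts V at bearing 151°, so V = L + 6.1·(cos 151°, sin 151°) = (-37.64, -3.143). Then |NV| = |V − N| = 37.77.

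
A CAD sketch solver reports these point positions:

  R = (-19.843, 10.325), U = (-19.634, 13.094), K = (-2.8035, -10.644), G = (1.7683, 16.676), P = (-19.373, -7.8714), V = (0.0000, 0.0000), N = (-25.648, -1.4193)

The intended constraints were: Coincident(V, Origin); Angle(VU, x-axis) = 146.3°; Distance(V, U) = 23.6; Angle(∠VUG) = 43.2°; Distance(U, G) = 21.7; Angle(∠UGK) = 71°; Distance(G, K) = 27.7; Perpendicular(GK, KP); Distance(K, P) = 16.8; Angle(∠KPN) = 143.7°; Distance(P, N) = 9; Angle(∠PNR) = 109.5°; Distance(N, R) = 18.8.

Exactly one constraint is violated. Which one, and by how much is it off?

Distance(N, R) = 18.8 — off by 5.70.

V = (0.00, 0.00) ✓; VU at 146.3° ✓; |VU| = 23.60 ✓; ∠VUG = 43.20° ✓; |UG| = 21.70 ✓; ∠UGK = 71.00° ✓; |GK| = 27.70 ✓; ∠(GK, KP) = 90.00° ✓; |KP| = 16.80 ✓; ∠KPN = 143.7° ✓; |PN| = 9.000 ✓; ∠PNR = 109.5° ✓; |NR| = 13.10 ✗.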